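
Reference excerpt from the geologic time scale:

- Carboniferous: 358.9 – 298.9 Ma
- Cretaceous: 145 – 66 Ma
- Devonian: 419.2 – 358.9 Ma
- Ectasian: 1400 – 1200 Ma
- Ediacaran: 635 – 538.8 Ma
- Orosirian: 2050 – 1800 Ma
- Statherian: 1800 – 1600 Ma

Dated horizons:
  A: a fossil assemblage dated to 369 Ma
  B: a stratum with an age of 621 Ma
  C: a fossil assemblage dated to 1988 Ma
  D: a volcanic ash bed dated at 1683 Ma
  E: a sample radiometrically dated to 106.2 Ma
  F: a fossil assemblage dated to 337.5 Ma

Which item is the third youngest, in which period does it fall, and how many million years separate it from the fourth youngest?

Sorted youngest-first by Ma: E (106.2), F (337.5), A (369), B (621), D (1683), C (1988).
The third youngest is A at 369 Ma, which lies in 419.2–358.9 Ma: the Devonian.
The fourth youngest is B at 621 Ma; separation = |369 − 621| = 252 Myr.

A, in the Devonian; 252 million years to B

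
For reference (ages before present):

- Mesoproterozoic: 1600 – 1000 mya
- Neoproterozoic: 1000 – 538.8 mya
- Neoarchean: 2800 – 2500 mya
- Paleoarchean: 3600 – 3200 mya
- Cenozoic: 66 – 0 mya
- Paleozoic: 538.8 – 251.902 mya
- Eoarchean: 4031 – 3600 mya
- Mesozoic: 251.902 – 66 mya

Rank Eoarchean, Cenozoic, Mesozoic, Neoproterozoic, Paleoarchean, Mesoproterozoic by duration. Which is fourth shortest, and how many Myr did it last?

Eoarchean, 431 million years

Start − end for each: Eoarchean 4031 − 3600 = 431; Cenozoic 66 − 0 = 66; Mesozoic 251.902 − 66 = 185.902; Neoproterozoic 1000 − 538.8 = 461.2; Paleoarchean 3600 − 3200 = 400; Mesoproterozoic 1600 − 1000 = 600.
Ranking these from shortest: Cenozoic < Mesozoic < Paleoarchean < Eoarchean < Neoproterozoic < Mesoproterozoic.
Position 4 in that ranking is Eoarchean, which lasted 431 Myr.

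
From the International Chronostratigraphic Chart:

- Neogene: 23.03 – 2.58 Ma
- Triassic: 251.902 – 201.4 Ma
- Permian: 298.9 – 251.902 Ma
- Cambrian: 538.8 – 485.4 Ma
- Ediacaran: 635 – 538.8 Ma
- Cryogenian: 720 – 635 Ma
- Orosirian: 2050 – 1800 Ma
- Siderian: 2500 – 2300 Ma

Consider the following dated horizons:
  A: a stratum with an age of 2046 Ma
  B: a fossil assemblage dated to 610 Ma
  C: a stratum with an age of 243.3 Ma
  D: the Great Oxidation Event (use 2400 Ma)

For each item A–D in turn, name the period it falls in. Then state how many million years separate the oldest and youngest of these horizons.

A: 2046 Ma lies in 2050–1800 Ma, so Orosirian.
B: 610 Ma lies in 635–538.8 Ma, so Ediacaran.
C: 243.3 Ma lies in 251.902–201.4 Ma, so Triassic.
D: 2400 Ma lies in 2500–2300 Ma, so Siderian.
Oldest = 2400 Ma, youngest = 243.3 Ma → span 2156.7 Myr.

A — Orosirian; B — Ediacaran; C — Triassic; D — Siderian; span 2156.7 million years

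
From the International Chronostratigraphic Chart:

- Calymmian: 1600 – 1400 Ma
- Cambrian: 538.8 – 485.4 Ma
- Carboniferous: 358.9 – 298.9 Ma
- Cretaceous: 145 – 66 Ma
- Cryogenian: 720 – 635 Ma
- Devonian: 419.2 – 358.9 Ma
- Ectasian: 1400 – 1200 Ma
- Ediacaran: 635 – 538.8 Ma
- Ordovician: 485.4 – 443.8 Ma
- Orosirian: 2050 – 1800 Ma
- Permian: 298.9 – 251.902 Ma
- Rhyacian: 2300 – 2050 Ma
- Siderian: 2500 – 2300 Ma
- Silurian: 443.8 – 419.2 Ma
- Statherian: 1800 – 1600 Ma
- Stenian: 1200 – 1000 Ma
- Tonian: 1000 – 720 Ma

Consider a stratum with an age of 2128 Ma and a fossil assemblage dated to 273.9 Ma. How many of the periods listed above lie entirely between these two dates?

2128 Ma sits inside the Rhyacian (2300–2050) and 273.9 Ma inside the Permian (298.9–251.902); neither of those is wholly between the two dates.
The listed periods lying completely between them are Orosirian, Statherian, Calymmian, Ectasian, Stenian, Tonian, Cryogenian, Ediacaran, Cambrian, Ordovician, Silurian, Devonian, Carboniferous — 13 in all.

13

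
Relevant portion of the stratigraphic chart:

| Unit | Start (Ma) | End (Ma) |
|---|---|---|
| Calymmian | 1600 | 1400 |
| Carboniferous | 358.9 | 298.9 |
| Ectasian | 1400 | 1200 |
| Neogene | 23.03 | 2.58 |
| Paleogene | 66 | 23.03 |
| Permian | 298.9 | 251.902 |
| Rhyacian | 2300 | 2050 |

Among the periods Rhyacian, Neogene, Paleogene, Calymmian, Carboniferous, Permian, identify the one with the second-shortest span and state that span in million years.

Start − end for each: Rhyacian 2300 − 2050 = 250; Neogene 23.03 − 2.58 = 20.45; Paleogene 66 − 23.03 = 42.97; Calymmian 1600 − 1400 = 200; Carboniferous 358.9 − 298.9 = 60; Permian 298.9 − 251.902 = 46.998.
Ranking these from shortest: Neogene < Paleogene < Permian < Carboniferous < Calymmian < Rhyacian.
Position 2 in that ranking is Paleogene, which lasted 42.97 Myr.

Paleogene, 42.97 million years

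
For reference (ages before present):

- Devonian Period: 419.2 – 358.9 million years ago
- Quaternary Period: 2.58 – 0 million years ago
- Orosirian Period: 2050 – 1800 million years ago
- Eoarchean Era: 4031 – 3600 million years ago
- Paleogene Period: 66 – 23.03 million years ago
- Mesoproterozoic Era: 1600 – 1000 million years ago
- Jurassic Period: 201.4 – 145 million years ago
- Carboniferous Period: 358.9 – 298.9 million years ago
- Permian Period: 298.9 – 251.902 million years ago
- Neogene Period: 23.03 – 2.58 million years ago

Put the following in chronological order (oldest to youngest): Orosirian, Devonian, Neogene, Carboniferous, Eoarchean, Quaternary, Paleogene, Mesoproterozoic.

Sorting by start age (descending Ma, since larger Ma = older): Eoarchean start 4031, Orosirian start 2050, Mesoproterozoic start 1600, Devonian start 419.2, Carboniferous start 358.9, Paleogene start 66, Neogene start 23.03, Quaternary start 2.58.

Eoarchean, Orosirian, Mesoproterozoic, Devonian, Carboniferous, Paleogene, Neogene, Quaternary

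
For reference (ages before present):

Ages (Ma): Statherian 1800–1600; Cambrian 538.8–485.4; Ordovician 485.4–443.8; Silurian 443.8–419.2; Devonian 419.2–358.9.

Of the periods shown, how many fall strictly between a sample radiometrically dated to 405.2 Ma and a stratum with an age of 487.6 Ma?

487.6 Ma sits inside the Cambrian (538.8–485.4) and 405.2 Ma inside the Devonian (419.2–358.9); neither of those is wholly between the two dates.
The listed periods lying completely between them are Ordovician, Silurian — 2 in all.

2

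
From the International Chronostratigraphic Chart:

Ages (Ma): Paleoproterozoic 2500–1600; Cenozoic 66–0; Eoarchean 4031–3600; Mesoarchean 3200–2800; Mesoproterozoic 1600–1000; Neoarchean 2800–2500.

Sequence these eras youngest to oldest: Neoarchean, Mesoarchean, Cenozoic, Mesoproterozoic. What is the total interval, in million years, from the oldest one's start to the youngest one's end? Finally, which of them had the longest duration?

Cenozoic, Mesoproterozoic, Neoarchean, Mesoarchean; total span 3200 Myr; longest is Mesoproterozoic

From the excerpt: Neoarchean 2800–2500; Mesoarchean 3200–2800; Cenozoic 66–0; Mesoproterozoic 1600–1000 (Ma).
Larger Ma is earlier, so the oldest is Mesoarchean and the youngest is Cenozoic; youngest to oldest: Cenozoic, Mesoproterozoic, Neoarchean, Mesoarchean.
Oldest start 3200 minus youngest end 0 gives 3200 Myr overall.
Individual lengths (start − end): Neoarchean 300; Mesoproterozoic 600; Mesoarchean 400; Cenozoic 66. The largest is Mesoproterozoic at 600 Myr.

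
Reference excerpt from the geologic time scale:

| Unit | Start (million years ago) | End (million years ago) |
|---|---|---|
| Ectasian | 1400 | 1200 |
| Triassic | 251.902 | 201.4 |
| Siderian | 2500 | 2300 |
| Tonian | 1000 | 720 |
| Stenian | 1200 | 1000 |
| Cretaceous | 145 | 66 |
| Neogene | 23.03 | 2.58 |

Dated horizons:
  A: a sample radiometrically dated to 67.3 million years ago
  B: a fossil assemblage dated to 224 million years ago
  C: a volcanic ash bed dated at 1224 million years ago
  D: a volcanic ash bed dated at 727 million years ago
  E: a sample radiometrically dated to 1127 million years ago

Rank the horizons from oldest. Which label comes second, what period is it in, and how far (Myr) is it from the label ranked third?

Sorted oldest-first by Ma: C (1224), E (1127), D (727), B (224), A (67.3).
The second oldest is E at 1127 Ma, which lies in 1200–1000 Ma: the Stenian.
The third oldest is D at 727 Ma; separation = |1127 − 727| = 400 Myr.

E, in the Stenian; 400 million years to D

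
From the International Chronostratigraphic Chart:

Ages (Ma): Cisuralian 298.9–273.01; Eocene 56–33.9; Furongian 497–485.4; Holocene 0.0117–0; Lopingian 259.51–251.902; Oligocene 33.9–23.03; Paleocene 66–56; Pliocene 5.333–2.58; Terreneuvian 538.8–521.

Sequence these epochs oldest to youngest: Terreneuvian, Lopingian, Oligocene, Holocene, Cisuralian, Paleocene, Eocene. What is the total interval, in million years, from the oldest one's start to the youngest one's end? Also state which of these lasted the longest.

Terreneuvian, Cisuralian, Lopingian, Paleocene, Eocene, Oligocene, Holocene; total span 538.8 Myr; longest is Cisuralian

Start ages (Ma): Terreneuvian 538.8, Cisuralian 298.9, Lopingian 259.51, Paleocene 66, Eocene 56, Oligocene 33.9, Holocene 0.0117.
Ordered oldest to youngest: Terreneuvian, Cisuralian, Lopingian, Paleocene, Eocene, Oligocene, Holocene.
Span = 538.8 − 0 = 538.8 Myr.
Durations: Eocene 22.1, Terreneuvian 17.8, Oligocene 10.87, Paleocene 10, Lopingian 7.608, Holocene 0.0117, Cisuralian 25.89 → longest is Cisuralian (25.89 Myr).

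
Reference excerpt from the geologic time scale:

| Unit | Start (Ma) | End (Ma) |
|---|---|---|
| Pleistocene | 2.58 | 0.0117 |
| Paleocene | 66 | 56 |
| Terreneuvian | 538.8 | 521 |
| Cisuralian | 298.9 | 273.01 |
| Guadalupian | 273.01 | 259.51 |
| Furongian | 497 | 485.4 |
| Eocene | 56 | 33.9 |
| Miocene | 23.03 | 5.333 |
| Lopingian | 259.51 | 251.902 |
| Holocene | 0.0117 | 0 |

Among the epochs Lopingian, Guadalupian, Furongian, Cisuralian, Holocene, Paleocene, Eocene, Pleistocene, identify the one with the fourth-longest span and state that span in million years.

Furongian, 11.6 million years

Durations: Lopingian 7.608; Guadalupian 13.5; Furongian 11.6; Cisuralian 25.89; Holocene 0.0117; Paleocene 10; Eocene 22.1; Pleistocene 2.5683 Myr.
Sorted longest-first: Cisuralian (25.89), Eocene (22.1), Guadalupian (13.5), Furongian (11.6), Paleocene (10), Lopingian (7.608), Pleistocene (2.5683), Holocene (0.0117).
The fourth longest is Furongian at 11.6 Myr.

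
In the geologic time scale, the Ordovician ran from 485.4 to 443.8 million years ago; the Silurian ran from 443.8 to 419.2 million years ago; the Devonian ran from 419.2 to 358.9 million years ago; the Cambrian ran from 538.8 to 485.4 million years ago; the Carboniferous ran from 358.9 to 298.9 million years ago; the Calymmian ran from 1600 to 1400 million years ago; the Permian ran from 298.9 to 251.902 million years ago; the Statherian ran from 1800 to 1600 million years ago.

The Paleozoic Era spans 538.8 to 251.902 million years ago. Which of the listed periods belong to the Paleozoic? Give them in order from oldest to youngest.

Cambrian, Ordovician, Silurian, Devonian, Carboniferous, Permian

Periods with both bounds inside 538.8–251.902 Ma: Cambrian (538.8–485.4), Ordovician (485.4–443.8), Silurian (443.8–419.2), Devonian (419.2–358.9), Carboniferous (358.9–298.9), Permian (298.9–251.902).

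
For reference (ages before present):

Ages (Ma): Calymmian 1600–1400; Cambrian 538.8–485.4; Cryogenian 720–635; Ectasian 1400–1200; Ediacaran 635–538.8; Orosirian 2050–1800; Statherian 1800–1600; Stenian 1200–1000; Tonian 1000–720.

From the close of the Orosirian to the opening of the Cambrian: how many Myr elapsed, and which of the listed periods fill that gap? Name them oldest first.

1261.2 million years; Statherian, Calymmian, Ectasian, Stenian, Tonian, Cryogenian, Ediacaran

End of Orosirian = 1800 Ma; start of Cambrian = 538.8 Ma.
Gap = 1800 − 538.8 = 1261.2 Myr.
Periods wholly inside 1800–538.8 Ma: Statherian (1800–1600), Calymmian (1600–1400), Ectasian (1400–1200), Stenian (1200–1000), Tonian (1000–720), Cryogenian (720–635), Ediacaran (635–538.8).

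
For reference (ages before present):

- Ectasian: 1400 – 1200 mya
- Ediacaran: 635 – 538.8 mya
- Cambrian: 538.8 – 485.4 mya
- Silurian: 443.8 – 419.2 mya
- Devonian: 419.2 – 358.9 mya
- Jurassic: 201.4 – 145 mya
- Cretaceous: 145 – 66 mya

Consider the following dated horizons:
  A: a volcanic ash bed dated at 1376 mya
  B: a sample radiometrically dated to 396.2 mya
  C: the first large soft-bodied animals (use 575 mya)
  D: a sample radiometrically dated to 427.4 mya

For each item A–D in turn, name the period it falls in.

A — Ectasian; B — Devonian; C — Ediacaran; D — Silurian

A: 1376 Ma lies in 1400–1200 Ma, so Ectasian.
B: 396.2 Ma lies in 419.2–358.9 Ma, so Devonian.
C: 575 Ma lies in 635–538.8 Ma, so Ediacaran.
D: 427.4 Ma lies in 443.8–419.2 Ma, so Silurian.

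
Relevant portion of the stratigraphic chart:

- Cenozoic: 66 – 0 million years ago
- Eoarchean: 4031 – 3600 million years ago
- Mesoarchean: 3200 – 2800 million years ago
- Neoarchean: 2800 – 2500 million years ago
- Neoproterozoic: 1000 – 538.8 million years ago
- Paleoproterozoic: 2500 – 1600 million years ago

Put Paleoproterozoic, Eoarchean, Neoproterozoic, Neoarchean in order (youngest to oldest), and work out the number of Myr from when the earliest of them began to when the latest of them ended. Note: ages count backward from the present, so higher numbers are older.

Neoproterozoic, Paleoproterozoic, Neoarchean, Eoarchean; total span 3492.2 Myr

Start ages (Ma): Eoarchean 4031, Neoarchean 2800, Paleoproterozoic 2500, Neoproterozoic 1000.
Ordered youngest to oldest: Neoproterozoic, Paleoproterozoic, Neoarchean, Eoarchean.
Span = 4031 − 538.8 = 3492.2 Myr.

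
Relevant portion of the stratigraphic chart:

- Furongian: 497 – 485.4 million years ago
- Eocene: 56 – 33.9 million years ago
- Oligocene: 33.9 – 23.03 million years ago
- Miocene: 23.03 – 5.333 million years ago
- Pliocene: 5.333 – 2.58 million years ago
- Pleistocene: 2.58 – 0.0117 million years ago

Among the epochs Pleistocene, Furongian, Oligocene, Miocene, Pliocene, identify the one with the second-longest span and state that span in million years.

Durations: Pleistocene 2.5683; Furongian 11.6; Oligocene 10.87; Miocene 17.697; Pliocene 2.753 Myr.
Sorted longest-first: Miocene (17.697), Furongian (11.6), Oligocene (10.87), Pliocene (2.753), Pleistocene (2.5683).
The second longest is Furongian at 11.6 Myr.

Furongian, 11.6 million years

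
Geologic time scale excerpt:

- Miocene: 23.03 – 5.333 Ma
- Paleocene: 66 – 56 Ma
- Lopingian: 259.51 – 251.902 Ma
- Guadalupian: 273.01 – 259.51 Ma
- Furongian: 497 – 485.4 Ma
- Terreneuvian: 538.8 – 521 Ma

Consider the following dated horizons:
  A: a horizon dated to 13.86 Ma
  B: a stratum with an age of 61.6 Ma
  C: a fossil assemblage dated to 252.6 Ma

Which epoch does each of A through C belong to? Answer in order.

A — Miocene; B — Paleocene; C — Lopingian

A: 13.86 Ma lies in 23.03–5.333 Ma, so Miocene.
B: 61.6 Ma lies in 66–56 Ma, so Paleocene.
C: 252.6 Ma lies in 259.51–251.902 Ma, so Lopingian.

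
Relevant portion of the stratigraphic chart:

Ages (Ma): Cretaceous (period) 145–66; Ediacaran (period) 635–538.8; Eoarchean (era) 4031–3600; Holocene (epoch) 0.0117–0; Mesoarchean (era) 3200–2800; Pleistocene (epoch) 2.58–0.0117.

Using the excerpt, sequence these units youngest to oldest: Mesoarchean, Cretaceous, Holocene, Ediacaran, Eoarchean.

The oldest of these is Eoarchean (starts 4031 Ma) and the youngest is Holocene (ends 0 Ma).
In between, by decreasing start age: Mesoarchean (3200), Ediacaran (635), Cretaceous (145).
Listing youngest first means reversing that sequence.

Holocene, Cretaceous, Ediacaran, Mesoarchean, Eoarchean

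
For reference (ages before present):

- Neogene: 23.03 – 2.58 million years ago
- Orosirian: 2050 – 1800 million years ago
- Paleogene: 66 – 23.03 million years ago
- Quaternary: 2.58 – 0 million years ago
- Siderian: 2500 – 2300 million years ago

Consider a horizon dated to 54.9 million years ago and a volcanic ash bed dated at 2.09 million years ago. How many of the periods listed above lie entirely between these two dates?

54.9 Ma sits inside the Paleogene (66–23.03) and 2.09 Ma inside the Quaternary (2.58–0); neither of those is wholly between the two dates.
The listed periods lying completely between them are Neogene — 1 in all.

1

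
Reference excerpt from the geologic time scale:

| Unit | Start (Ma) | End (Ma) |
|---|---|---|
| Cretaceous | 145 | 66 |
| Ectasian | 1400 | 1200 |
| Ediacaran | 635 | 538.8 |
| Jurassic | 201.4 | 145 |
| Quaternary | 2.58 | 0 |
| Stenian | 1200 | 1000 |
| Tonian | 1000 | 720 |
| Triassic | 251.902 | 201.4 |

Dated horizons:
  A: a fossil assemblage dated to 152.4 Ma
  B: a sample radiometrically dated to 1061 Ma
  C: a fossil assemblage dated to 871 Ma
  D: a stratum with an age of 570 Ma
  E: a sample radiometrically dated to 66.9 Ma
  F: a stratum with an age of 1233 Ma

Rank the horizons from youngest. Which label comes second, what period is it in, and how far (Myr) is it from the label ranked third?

A, in the Jurassic; 417.6 million years to D

Smaller Ma means younger, so youngest first: E 66.9 < A 152.4 < D 570 < C 871 < B 1061 < F 1233.
Counting 2 along gives A (152.4 Ma); the excerpt puts that inside the Jurassic, 201.4–145 Ma.
Next in line is D (570 Ma), and 570 − 152.4 = 417.6 Myr.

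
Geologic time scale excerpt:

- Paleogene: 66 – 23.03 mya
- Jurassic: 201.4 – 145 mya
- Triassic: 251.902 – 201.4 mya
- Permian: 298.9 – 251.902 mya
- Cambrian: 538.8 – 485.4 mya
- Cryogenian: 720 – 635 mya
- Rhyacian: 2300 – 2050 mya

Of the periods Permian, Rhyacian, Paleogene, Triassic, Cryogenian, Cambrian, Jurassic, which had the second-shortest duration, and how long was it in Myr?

Durations: Permian 46.998; Rhyacian 250; Paleogene 42.97; Triassic 50.502; Cryogenian 85; Cambrian 53.4; Jurassic 56.4 Myr.
Sorted shortest-first: Paleogene (42.97), Permian (46.998), Triassic (50.502), Cambrian (53.4), Jurassic (56.4), Cryogenian (85), Rhyacian (250).
The second shortest is Permian at 46.998 Myr.

Permian, 46.998 million years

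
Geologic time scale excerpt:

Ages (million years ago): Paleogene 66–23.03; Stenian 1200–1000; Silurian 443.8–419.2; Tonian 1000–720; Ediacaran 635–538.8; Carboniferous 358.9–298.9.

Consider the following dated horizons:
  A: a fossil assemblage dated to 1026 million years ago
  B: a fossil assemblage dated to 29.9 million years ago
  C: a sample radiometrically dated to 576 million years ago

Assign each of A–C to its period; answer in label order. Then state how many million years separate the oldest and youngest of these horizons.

A: 1026 Ma lies in 1200–1000 Ma, so Stenian.
B: 29.9 Ma lies in 66–23.03 Ma, so Paleogene.
C: 576 Ma lies in 635–538.8 Ma, so Ediacaran.
Oldest = 1026 Ma, youngest = 29.9 Ma → span 996.1 Myr.

A — Stenian; B — Paleogene; C — Ediacaran; span 996.1 million years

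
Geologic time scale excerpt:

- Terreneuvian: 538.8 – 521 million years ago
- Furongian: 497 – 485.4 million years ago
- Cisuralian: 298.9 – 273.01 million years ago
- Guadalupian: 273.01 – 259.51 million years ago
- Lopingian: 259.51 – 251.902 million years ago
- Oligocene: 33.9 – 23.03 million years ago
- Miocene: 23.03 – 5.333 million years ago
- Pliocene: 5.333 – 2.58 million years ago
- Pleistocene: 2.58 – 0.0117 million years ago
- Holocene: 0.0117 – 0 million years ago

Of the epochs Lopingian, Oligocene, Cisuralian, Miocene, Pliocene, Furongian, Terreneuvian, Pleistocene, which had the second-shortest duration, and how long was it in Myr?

Pliocene, 2.753 million years

Durations: Lopingian 7.608; Oligocene 10.87; Cisuralian 25.89; Miocene 17.697; Pliocene 2.753; Furongian 11.6; Terreneuvian 17.8; Pleistocene 2.5683 Myr.
Sorted shortest-first: Pleistocene (2.5683), Pliocene (2.753), Lopingian (7.608), Oligocene (10.87), Furongian (11.6), Miocene (17.697), Terreneuvian (17.8), Cisuralian (25.89).
The second shortest is Pliocene at 2.753 Myr.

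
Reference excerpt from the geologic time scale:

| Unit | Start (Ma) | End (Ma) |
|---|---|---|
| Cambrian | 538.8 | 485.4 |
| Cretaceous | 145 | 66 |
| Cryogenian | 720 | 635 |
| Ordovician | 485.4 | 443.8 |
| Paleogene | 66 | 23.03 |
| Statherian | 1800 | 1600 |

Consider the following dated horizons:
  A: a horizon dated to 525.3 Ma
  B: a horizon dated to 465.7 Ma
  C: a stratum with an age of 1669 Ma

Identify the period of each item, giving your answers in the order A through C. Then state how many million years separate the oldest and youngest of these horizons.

A — Cambrian; B — Ordovician; C — Statherian; span 1203.3 million years

Match each age against the start–end ranges in the excerpt: A = 525.3 Ma → Cambrian (538.8–485.4); B = 465.7 Ma → Ordovician (485.4–443.8); C = 1669 Ma → Statherian (1800–1600).
The largest age is 1669 Ma and the smallest is 465.7 Ma; their difference is 1203.3 Myr.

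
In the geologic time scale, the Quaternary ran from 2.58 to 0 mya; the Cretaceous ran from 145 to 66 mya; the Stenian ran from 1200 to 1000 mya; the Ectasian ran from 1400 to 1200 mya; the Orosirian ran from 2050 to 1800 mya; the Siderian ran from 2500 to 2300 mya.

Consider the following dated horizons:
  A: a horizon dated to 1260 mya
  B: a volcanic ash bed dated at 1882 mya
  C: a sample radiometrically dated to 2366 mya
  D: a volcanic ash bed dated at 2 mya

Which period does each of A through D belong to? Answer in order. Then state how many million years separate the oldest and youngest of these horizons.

Match each age against the start–end ranges in the excerpt: A = 1260 Ma → Ectasian (1400–1200); B = 1882 Ma → Orosirian (2050–1800); C = 2366 Ma → Siderian (2500–2300); D = 2 Ma → Quaternary (2.58–0).
The largest age is 2366 Ma and the smallest is 2 Ma; their difference is 2364 Myr.

A — Ectasian; B — Orosirian; C — Siderian; D — Quaternary; span 2364 million years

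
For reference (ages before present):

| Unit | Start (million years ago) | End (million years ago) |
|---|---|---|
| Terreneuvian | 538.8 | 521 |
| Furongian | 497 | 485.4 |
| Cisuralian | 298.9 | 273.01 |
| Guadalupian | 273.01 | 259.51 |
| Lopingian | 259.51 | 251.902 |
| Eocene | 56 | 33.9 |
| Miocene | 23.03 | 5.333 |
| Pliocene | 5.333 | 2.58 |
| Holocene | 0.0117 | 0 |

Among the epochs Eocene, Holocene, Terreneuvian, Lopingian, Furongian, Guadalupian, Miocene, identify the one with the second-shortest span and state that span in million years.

Lopingian, 7.608 million years

Start − end for each: Eocene 56 − 33.9 = 22.1; Holocene 0.0117 − 0 = 0.0117; Terreneuvian 538.8 − 521 = 17.8; Lopingian 259.51 − 251.902 = 7.608; Furongian 497 − 485.4 = 11.6; Guadalupian 273.01 − 259.51 = 13.5; Miocene 23.03 − 5.333 = 17.697.
Ranking these from shortest: Holocene < Lopingian < Furongian < Guadalupian < Miocene < Terreneuvian < Eocene.
Position 2 in that ranking is Lopingian, which lasted 7.608 Myr.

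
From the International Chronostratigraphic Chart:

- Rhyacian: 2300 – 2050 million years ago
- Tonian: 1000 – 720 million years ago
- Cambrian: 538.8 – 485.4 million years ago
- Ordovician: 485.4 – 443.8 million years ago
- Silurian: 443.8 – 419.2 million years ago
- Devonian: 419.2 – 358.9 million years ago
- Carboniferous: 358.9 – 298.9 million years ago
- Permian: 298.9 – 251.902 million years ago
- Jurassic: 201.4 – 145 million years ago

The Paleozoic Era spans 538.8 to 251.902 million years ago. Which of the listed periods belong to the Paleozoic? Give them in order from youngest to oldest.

Periods with both bounds inside 538.8–251.902 Ma: Permian (298.9–251.902), Carboniferous (358.9–298.9), Devonian (419.2–358.9), Silurian (443.8–419.2), Ordovician (485.4–443.8), Cambrian (538.8–485.4).

Permian, Carboniferous, Devonian, Silurian, Ordovician, Cambrian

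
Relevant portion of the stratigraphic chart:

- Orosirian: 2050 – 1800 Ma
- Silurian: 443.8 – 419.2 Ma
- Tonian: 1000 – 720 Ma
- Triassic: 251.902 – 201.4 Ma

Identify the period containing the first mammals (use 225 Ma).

225 Ma lies between 251.902 and 201.4 Ma, so it falls in the Triassic.

Triassic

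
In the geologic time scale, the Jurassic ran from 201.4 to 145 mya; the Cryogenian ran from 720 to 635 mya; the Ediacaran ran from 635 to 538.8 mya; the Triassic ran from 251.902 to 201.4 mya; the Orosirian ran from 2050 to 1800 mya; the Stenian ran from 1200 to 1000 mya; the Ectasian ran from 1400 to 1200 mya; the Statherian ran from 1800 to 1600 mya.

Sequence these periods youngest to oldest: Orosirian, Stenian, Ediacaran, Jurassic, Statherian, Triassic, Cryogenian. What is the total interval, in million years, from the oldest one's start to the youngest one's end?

Jurassic, Triassic, Ediacaran, Cryogenian, Stenian, Statherian, Orosirian; total span 1905 Myr

From the excerpt: Orosirian 2050–1800; Stenian 1200–1000; Ediacaran 635–538.8; Jurassic 201.4–145; Statherian 1800–1600; Triassic 251.902–201.4; Cryogenian 720–635 (Ma).
Larger Ma is earlier, so the oldest is Orosirian and the youngest is Jurassic; youngest to oldest: Jurassic, Triassic, Ediacaran, Cryogenian, Stenian, Statherian, Orosirian.
Oldest start 2050 minus youngest end 145 gives 1905 Myr overall.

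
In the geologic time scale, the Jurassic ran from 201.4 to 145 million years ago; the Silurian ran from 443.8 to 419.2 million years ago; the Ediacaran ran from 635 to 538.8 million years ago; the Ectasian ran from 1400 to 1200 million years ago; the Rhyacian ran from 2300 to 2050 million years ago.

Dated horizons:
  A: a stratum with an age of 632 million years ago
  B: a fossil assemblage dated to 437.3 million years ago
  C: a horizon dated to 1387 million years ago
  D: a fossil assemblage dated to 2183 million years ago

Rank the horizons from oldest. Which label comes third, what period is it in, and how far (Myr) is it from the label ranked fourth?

A, in the Ediacaran; 194.7 million years to B

Larger Ma means older, so oldest first: D 2183 > C 1387 > A 632 > B 437.3.
Counting 3 along gives A (632 Ma); the excerpt puts that inside the Ediacaran, 635–538.8 Ma.
Next in line is B (437.3 Ma), and 632 − 437.3 = 194.7 Myr.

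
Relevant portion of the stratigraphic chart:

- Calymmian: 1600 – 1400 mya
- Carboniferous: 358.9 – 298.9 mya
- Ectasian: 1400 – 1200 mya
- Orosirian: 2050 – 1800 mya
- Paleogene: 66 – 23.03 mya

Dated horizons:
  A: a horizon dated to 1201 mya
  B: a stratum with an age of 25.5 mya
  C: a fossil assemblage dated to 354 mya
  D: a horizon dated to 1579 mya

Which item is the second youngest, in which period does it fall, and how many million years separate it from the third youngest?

C, in the Carboniferous; 847 million years to A

Sorted youngest-first by Ma: B (25.5), C (354), A (1201), D (1579).
The second youngest is C at 354 Ma, which lies in 358.9–298.9 Ma: the Carboniferous.
The third youngest is A at 1201 Ma; separation = |354 − 1201| = 847 Myr.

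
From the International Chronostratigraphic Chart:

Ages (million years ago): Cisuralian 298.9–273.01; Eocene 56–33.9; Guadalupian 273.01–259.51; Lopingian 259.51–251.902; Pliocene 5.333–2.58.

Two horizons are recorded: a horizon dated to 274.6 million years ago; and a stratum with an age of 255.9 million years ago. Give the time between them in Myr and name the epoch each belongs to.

Elapsed time: 274.6 − 255.9 = 18.7 Myr.
274.6 Ma lies within 298.9–273.01 Ma: Cisuralian.
255.9 Ma lies within 259.51–251.902 Ma: Lopingian.

18.7 million years apart; the first in the Cisuralian, the second in the Lopingian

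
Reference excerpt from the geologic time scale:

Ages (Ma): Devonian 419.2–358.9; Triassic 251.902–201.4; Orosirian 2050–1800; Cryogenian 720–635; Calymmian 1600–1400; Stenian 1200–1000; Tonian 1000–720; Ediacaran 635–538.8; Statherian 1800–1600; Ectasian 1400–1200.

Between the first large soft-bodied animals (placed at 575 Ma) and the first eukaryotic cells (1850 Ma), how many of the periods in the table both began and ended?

1850 Ma sits inside the Orosirian (2050–1800) and 575 Ma inside the Ediacaran (635–538.8); neither of those is wholly between the two dates.
The listed periods lying completely between them are Statherian, Calymmian, Ectasian, Stenian, Tonian, Cryogenian — 6 in all.

6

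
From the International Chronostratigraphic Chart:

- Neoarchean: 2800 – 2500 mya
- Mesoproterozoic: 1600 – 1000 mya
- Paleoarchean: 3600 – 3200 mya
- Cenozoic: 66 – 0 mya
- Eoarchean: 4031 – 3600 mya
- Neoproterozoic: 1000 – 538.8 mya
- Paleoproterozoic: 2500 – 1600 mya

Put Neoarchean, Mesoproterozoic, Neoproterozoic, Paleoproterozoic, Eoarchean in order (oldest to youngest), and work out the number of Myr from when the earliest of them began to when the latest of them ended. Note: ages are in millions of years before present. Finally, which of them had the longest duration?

From the excerpt: Neoarchean 2800–2500; Mesoproterozoic 1600–1000; Neoproterozoic 1000–538.8; Paleoproterozoic 2500–1600; Eoarchean 4031–3600 (Ma).
Larger Ma is earlier, so the oldest is Eoarchean and the youngest is Neoproterozoic; oldest to youngest: Eoarchean, Neoarchean, Paleoproterozoic, Mesoproterozoic, Neoproterozoic.
Oldest start 4031 minus youngest end 538.8 gives 3492.2 Myr overall.
Individual lengths (start − end): Paleoproterozoic 900; Neoarchean 300; Neoproterozoic 461.2; Mesoproterozoic 600; Eoarchean 431. The largest is Paleoproterozoic at 900 Myr.

Eoarchean, Neoarchean, Paleoproterozoic, Mesoproterozoic, Neoproterozoic; total span 3492.2 Myr; longest is Paleoproterozoic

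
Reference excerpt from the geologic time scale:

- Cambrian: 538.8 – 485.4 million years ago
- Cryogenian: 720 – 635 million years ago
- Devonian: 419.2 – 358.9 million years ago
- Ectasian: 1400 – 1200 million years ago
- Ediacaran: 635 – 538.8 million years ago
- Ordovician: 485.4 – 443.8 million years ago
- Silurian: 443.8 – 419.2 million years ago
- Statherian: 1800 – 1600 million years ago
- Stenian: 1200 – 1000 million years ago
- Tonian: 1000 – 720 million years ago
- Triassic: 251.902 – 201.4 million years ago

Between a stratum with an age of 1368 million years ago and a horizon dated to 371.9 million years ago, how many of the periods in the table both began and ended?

7

The older date is 1368 Ma and the younger is 371.9 Ma.
Periods with start < 1368 and end > 371.9 Ma: Stenian (1200–1000), Tonian (1000–720), Cryogenian (720–635), Ediacaran (635–538.8), Cambrian (538.8–485.4), Ordovician (485.4–443.8), Silurian (443.8–419.2).
That is 7 complete periods.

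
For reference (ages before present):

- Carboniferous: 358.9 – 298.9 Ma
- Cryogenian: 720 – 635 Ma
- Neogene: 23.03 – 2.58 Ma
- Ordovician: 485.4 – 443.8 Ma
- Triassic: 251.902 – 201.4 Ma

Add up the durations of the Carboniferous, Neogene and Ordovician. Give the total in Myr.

122.05 million years

Each duration: Carboniferous = 60; Neogene = 20.45; Ordovician = 41.6.
Sum: 60 + 20.45 + 41.6 = 122.05 Myr.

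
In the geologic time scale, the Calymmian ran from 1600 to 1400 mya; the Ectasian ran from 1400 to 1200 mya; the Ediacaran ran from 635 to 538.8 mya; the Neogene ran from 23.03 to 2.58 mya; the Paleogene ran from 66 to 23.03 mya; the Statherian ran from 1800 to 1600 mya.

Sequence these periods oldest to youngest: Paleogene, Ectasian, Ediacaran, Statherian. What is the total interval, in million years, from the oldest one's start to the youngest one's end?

From the excerpt: Paleogene 66–23.03; Ectasian 1400–1200; Ediacaran 635–538.8; Statherian 1800–1600 (Ma).
Larger Ma is earlier, so the oldest is Statherian and the youngest is Paleogene; oldest to youngest: Statherian, Ectasian, Ediacaran, Paleogene.
Oldest start 1800 minus youngest end 23.03 gives 1776.97 Myr overall.

Statherian → Ectasian → Ediacaran → Paleogene; total span 1776.97 Myr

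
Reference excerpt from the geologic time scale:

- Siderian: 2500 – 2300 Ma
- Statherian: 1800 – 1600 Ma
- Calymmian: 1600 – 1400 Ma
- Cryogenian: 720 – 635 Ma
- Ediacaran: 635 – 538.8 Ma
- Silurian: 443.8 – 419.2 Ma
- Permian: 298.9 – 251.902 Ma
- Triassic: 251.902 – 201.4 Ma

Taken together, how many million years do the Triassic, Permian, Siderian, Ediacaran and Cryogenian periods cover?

Each duration: Triassic = 50.502; Permian = 46.998; Siderian = 200; Ediacaran = 96.2; Cryogenian = 85.
Sum: 50.502 + 46.998 + 200 + 96.2 + 85 = 478.7 Myr.

478.7 million years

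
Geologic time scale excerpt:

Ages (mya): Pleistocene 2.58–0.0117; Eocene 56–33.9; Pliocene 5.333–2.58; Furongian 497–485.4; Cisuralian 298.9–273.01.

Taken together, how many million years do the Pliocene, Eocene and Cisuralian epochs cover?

50.743 million years

Duration is start − end for each: (5.333 − 2.58) + (56 − 33.9) + (298.9 − 273.01).
That is 2.753 + 22.1 + 25.89, which totals 50.743 million years.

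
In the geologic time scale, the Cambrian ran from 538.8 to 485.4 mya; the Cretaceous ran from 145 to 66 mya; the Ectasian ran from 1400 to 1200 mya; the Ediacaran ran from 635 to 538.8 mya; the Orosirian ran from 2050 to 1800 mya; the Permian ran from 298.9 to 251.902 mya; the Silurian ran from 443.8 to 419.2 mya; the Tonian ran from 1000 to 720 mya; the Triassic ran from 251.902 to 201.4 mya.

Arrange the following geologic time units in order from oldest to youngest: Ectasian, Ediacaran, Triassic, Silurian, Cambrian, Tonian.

Ectasian, Tonian, Ediacaran, Cambrian, Silurian, Triassic

Sorting by start age (descending Ma, since larger Ma = older): Ectasian start 1400, Tonian start 1000, Ediacaran start 635, Cambrian start 538.8, Silurian start 443.8, Triassic start 251.902.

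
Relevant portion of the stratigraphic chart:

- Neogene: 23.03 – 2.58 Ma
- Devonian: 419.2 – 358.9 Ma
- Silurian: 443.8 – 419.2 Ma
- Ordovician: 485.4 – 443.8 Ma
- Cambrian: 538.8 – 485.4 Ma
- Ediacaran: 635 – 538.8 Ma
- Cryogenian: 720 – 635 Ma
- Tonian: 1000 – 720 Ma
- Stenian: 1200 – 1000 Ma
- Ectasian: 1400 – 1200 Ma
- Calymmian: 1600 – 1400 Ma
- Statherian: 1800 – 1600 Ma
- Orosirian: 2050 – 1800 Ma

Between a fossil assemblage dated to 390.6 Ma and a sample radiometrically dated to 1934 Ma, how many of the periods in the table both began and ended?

The older date is 1934 Ma and the younger is 390.6 Ma.
Periods with start < 1934 and end > 390.6 Ma: Statherian (1800–1600), Calymmian (1600–1400), Ectasian (1400–1200), Stenian (1200–1000), Tonian (1000–720), Cryogenian (720–635), Ediacaran (635–538.8), Cambrian (538.8–485.4), Ordovician (485.4–443.8), Silurian (443.8–419.2).
That is 10 complete periods.

10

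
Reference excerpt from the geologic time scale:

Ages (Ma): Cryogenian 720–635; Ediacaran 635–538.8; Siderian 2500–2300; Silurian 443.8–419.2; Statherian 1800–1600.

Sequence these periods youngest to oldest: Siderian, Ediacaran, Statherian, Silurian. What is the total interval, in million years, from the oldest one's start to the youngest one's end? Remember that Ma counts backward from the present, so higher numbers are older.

From the excerpt: Siderian 2500–2300; Ediacaran 635–538.8; Statherian 1800–1600; Silurian 443.8–419.2 (Ma).
Larger Ma is earlier, so the oldest is Siderian and the youngest is Silurian; youngest to oldest: Silurian, Ediacaran, Statherian, Siderian.
Oldest start 2500 minus youngest end 419.2 gives 2080.8 Myr overall.

Silurian → Ediacaran → Statherian → Siderian; total span 2080.8 Myr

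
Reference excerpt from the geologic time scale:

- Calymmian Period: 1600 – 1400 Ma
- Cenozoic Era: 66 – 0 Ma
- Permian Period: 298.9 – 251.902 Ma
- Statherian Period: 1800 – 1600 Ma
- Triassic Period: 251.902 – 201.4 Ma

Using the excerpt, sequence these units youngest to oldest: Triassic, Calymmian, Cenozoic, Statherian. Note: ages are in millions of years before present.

Read off each span (Ma): Triassic 251.902–201.4; Calymmian 1600–1400; Cenozoic 66–0; Statherian 1800–1600.
Larger Ma is older, so oldest→youngest is Statherian, Calymmian, Triassic, Cenozoic; reverse it for youngest→oldest.

Cenozoic, Triassic, Calymmian, Statherian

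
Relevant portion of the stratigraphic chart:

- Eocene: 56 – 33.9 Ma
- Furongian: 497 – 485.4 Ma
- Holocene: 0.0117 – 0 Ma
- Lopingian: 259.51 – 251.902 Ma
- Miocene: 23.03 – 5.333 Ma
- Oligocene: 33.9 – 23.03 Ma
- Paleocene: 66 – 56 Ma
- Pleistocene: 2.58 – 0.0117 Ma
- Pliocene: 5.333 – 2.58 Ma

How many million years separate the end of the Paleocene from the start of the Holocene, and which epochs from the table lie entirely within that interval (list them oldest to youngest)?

End of Paleocene = 56 Ma; start of Holocene = 0.0117 Ma.
Gap = 56 − 0.0117 = 55.9883 Myr.
Epochs wholly inside 56–0.0117 Ma: Eocene (56–33.9), Oligocene (33.9–23.03), Miocene (23.03–5.333), Pliocene (5.333–2.58), Pleistocene (2.58–0.0117).

55.9883 million years; Eocene, Oligocene, Miocene, Pliocene, Pleistocene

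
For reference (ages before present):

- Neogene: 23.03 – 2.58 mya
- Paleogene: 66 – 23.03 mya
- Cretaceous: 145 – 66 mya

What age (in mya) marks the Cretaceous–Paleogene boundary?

The Cretaceous ends and the Paleogene begins at 66 mya.

66 mya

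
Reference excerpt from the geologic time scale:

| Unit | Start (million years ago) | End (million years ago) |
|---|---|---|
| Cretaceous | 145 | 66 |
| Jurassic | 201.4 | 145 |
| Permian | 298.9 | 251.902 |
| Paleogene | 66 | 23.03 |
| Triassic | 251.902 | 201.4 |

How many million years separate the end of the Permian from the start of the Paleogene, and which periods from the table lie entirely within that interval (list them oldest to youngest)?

End of Permian = 251.902 Ma; start of Paleogene = 66 Ma.
Gap = 251.902 − 66 = 185.902 Myr.
Periods wholly inside 251.902–66 Ma: Triassic (251.902–201.4), Jurassic (201.4–145), Cretaceous (145–66).

185.902 million years; Triassic, Jurassic, Cretaceous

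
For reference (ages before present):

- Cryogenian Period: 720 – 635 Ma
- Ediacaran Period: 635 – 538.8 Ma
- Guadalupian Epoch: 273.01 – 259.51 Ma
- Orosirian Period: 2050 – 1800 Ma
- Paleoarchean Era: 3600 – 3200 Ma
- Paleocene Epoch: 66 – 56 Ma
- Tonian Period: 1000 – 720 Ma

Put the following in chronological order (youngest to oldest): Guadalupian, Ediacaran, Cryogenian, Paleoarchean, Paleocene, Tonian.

Paleocene, Guadalupian, Ediacaran, Cryogenian, Tonian, Paleoarchean

Sorting by start age (ascending Ma, since larger Ma = older): Paleocene start 66, Guadalupian start 273.01, Ediacaran start 635, Cryogenian start 720, Tonian start 1000, Paleoarchean start 3600.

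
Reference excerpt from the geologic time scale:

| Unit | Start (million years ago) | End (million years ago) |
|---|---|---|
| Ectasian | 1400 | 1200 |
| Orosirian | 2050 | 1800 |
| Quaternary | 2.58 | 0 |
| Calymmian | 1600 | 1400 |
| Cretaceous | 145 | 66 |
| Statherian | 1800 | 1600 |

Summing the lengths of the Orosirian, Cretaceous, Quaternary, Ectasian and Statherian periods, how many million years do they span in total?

Each duration: Orosirian = 250; Cretaceous = 79; Quaternary = 2.58; Ectasian = 200; Statherian = 200.
Sum: 250 + 79 + 2.58 + 200 + 200 = 731.58 Myr.

731.58 million years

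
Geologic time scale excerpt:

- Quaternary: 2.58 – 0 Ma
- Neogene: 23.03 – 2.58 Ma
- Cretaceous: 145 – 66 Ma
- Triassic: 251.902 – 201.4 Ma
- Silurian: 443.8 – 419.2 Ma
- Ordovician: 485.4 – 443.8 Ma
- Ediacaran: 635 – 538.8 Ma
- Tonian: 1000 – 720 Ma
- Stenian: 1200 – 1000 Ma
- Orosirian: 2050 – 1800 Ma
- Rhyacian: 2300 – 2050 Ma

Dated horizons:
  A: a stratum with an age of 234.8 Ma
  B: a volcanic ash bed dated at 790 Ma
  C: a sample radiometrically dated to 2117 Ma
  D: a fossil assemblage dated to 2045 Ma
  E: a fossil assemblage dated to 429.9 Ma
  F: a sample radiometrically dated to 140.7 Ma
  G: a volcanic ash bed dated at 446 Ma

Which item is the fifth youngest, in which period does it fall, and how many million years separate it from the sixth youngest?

B, in the Tonian; 1255 million years to D

Sorted youngest-first by Ma: F (140.7), A (234.8), E (429.9), G (446), B (790), D (2045), C (2117).
The fifth youngest is B at 790 Ma, which lies in 1000–720 Ma: the Tonian.
The sixth youngest is D at 2045 Ma; separation = |790 − 2045| = 1255 Myr.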